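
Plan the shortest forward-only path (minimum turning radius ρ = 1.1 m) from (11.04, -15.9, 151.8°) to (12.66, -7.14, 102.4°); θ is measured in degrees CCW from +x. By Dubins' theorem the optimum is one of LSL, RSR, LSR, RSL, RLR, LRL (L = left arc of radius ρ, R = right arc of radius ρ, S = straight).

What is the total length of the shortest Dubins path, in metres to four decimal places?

9.3091 m

Let ψ = atan2(Δy, Δx) = atan2(8.76, 1.62) = 79.5226° be the start→goal bearing.
Normalize: d = |goal − start| / ρ = 8.908535/1.1 = 8.098668, α = (θ_start − ψ) mod 360° = 72.2774° = 1.261479 rad, β = (θ_goal − ψ) mod 360° = 22.8774° = 0.399286 rad.
Common terms: sin α = 0.952542, cos α = 0.304408, sin β = 0.388761, cos β = 0.921339, cos(α−β) = 0.650774, d² = 65.588430. Work in radians in the unit-radius frame; every candidate has L = ρ·(t + p + q).
LSL: p² = 2 + d² − 2cos(α−β) + 2d(sin α − sin β) = 75.418627; p = √p² = 8.684390; φ = atan2(cos β − cos α, d + sin α − sin β) = 0.071099 rad; t = (φ − α) mod 2π = 5.092805 rad, q = (β − φ) mod 2π = 0.328187 rad → L = 1.1·(5.092805 + 8.684390 + 0.328187) = 1.1·14.105382 = 15.515921 m
RSR: p² = 2 + d² − 2cos(α−β) + 2d(sin β − sin α) = 57.155136; p = √p² = 7.560102; φ = atan2(cos α − cos β, d − sin α + sin β) = -0.081694 rad; t = (α − φ) mod 2π = 1.343173 rad, q = (φ − β) mod 2π = 5.802205 rad → L = 1.1·(1.343173 + 7.560102 + 5.802205) = 1.1·14.705480 = 16.176027 m
LSR: p² = d² − 2 + 2cos(α−β) + 2d(sin α + sin β) = 86.615507; p = √p² = 9.306745; φ = atan2(−cos α − cos β, d + sin α + sin β) − atan2(−2, p) = 0.082555 rad; t = (φ − α) mod 2π = 5.104261 rad, q = (φ − β) mod 2π = 5.966453 rad → L = 1.1·(5.104261 + 9.306745 + 5.966453) = 1.1·20.377460 = 22.415206 m
RSL: p² = d² − 2 + 2cos(α−β) − 2d(sin α + sin β) = 43.164449; p = √p² = 6.569966; φ = atan2(cos α + cos β, d − sin α − sin β) − atan2(2, p) = -0.116060 rad; t = (α − φ) mod 2π = 1.377539 rad, q = (β − φ) mod 2π = 0.515346 rad → L = 1.1·(1.377539 + 6.569966 + 0.515346) = 1.1·8.462851 = 9.309136 m
RLR: c = (6 − d² + 2cos(α−β) + 2d(sin α − sin β))/8 = -6.144392, |c| > 1 → infeasible
LRL: c = (6 − d² + 2cos(α−β) − 2d(sin α − sin β))/8 = -8.427328, |c| > 1 → infeasible
Shortest: RSL with L = 9.309136 m ≈ 9.3091 m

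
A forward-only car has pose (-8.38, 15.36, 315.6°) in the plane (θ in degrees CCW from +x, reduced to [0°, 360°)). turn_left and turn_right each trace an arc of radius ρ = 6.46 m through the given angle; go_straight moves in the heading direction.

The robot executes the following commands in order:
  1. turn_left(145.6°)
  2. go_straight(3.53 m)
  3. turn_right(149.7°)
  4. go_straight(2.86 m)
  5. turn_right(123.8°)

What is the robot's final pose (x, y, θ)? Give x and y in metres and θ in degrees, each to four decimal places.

set_pose: (x, y, θ) = (-8.3800, 15.3600, 315.6000°), ρ = 6.46
turn_left(145.6°): centre at ρ to the left, rotate +145.6° → (2.4768, 21.2302, 461.2000° ≡ 101.2000°)
go_straight(3.53): x += 3.53·cos θ, y += 3.53·sin θ → (1.7911, 24.6930, 101.2000°)
turn_right(149.7°): centre at ρ to the right, rotate −149.7° → (12.9664, 30.2283, -48.5000° ≡ 311.5000°)
go_straight(2.86): x += 2.86·cos θ, y += 2.86·sin θ → (14.8615, 28.0863, 311.5000°)
turn_right(123.8°): centre at ρ to the right, rotate −123.8° → (10.8888, 17.4040, 187.7000°)

(10.8888, 17.4040, 187.7000°)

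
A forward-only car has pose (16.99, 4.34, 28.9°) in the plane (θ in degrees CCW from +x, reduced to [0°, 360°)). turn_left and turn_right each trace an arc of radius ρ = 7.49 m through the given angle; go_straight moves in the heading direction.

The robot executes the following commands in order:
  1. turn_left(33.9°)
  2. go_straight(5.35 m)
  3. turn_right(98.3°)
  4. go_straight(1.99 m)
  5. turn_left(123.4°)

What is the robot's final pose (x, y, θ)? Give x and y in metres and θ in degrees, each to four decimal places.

(46.9431, 19.5737, 87.9000°)

set_pose: (x, y, θ) = (16.9900, 4.3400, 28.9000°), ρ = 7.49
turn_left(33.9°): centre at ρ to the left, rotate +33.9° → (20.0319, 7.4736, 62.8000°)
go_straight(5.35): x += 5.35·cos θ, y += 5.35·sin θ → (22.4774, 12.2319, 62.8000°)
turn_right(98.3°): centre at ρ to the right, rotate −98.3° → (33.4886, 14.9060, -35.5000° ≡ 324.5000°)
go_straight(1.99): x += 1.99·cos θ, y += 1.99·sin θ → (35.1087, 13.7504, 324.5000°)
turn_left(123.4°): centre at ρ to the left, rotate +123.4° → (46.9431, 19.5737, 447.9000° ≡ 87.9000°)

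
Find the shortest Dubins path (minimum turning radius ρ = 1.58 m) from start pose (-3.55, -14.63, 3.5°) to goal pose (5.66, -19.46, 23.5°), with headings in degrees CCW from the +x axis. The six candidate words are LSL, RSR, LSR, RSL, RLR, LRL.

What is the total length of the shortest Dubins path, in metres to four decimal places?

10.6622 m

Let ψ = atan2(Δy, Δx) = atan2(-4.83, 9.21) = -27.6739° be the start→goal bearing.
Normalize: d = |goal − start| / ρ = 10.399663/1.58 = 6.582065, α = (θ_start − ψ) mod 360° = 31.1739° = 0.544087 rad, β = (θ_goal − ψ) mod 360° = 51.1739° = 0.893152 rad.
Common terms: sin α = 0.517637, cos α = 0.855600, sin β = 0.779052, cos β = 0.626959, cos(α−β) = 0.939693, d² = 43.323586. Work in radians in the unit-radius frame; every candidate has L = ρ·(t + p + q).
LSL: p² = 2 + d² − 2cos(α−β) + 2d(sin α − sin β) = 40.002896; p = √p² = 6.324784; φ = atan2(cos β − cos α, d + sin α − sin β) = -0.036158 rad; t = (φ − α) mod 2π = 5.702941 rad, q = (β − φ) mod 2π = 0.929310 rad → L = 1.58·(5.702941 + 6.324784 + 0.929310) = 1.58·12.957035 = 20.472116 m
RSR: p² = 2 + d² − 2cos(α−β) + 2d(sin β − sin α) = 46.885506; p = √p² = 6.847299; φ = atan2(cos α − cos β, d − sin α + sin β) = 0.033398 rad; t = (α − φ) mod 2π = 0.510689 rad, q = (φ − β) mod 2π = 5.423431 rad → L = 1.58·(0.510689 + 6.847299 + 5.423431) = 1.58·12.781419 = 20.194641 m
LSR: p² = d² − 2 + 2cos(α−β) + 2d(sin α + sin β) = 60.272752; p = √p² = 7.763553; φ = atan2(−cos α − cos β, d + sin α + sin β) − atan2(−2, p) = 0.066135 rad; t = (φ − α) mod 2π = 5.805234 rad, q = (φ − β) mod 2π = 5.456168 rad → L = 1.58·(5.805234 + 7.763553 + 5.456168) = 1.58·19.024954 = 30.059428 m
RSL: p² = d² − 2 + 2cos(α−β) − 2d(sin α + sin β) = 26.133190; p = √p² = 5.112063; φ = atan2(cos α + cos β, d − sin α − sin β) − atan2(2, p) = -0.099450 rad; t = (α − φ) mod 2π = 0.643537 rad, q = (β − φ) mod 2π = 0.992603 rad → L = 1.58·(0.643537 + 5.112063 + 0.992603) = 1.58·6.748203 = 10.662160 m
RLR: c = (6 − d² + 2cos(α−β) + 2d(sin α − sin β))/8 = -4.860688, |c| > 1 → infeasible
LRL: c = (6 − d² + 2cos(α−β) − 2d(sin α − sin β))/8 = -4.000362, |c| > 1 → infeasible
Shortest: RSL with L = 10.662160 m ≈ 10.6622 m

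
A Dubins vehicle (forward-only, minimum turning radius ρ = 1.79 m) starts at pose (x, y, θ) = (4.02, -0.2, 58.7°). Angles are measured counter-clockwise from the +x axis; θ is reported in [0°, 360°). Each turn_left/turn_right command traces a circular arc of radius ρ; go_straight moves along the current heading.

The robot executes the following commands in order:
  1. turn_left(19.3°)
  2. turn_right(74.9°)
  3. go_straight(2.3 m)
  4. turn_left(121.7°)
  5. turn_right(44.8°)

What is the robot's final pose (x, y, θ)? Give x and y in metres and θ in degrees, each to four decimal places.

(9.2722, 6.0387, 80.0000°)

set_pose: (x, y, θ) = (4.0200, -0.2000, 58.7000°), ρ = 1.79
turn_left(19.3°): centre at ρ to the left, rotate +19.3° → (4.2414, 0.3578, 78.0000°)
turn_right(74.9°): centre at ρ to the right, rotate −74.9° → (5.8955, 1.7730, 3.1000°)
go_straight(2.3): x += 2.3·cos θ, y += 2.3·sin θ → (8.1921, 1.8974, 3.1000°)
turn_left(121.7°): centre at ρ to the left, rotate +121.7° → (9.5652, 4.7063, 124.8000°)
turn_right(44.8°): centre at ρ to the right, rotate −44.8° → (9.2722, 6.0387, 80.0000°)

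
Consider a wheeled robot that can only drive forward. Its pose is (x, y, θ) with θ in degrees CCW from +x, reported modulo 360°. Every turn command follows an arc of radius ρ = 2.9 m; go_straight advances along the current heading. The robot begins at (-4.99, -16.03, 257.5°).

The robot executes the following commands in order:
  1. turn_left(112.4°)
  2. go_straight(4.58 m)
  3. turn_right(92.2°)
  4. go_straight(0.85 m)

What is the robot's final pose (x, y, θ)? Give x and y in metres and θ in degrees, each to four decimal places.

(6.3380, -22.0376, 277.7000°)

set_pose: (x, y, θ) = (-4.9900, -16.0300, 257.5000°), ρ = 2.9
turn_left(112.4°): centre at ρ to the left, rotate +112.4° → (-1.6601, -19.5145, 369.9000° ≡ 9.9000°)
go_straight(4.58): x += 4.58·cos θ, y += 4.58·sin θ → (2.8517, -18.7271, 9.9000°)
turn_right(92.2°): centre at ρ to the right, rotate −92.2° → (6.2241, -21.1953, -82.3000° ≡ 277.7000°)
go_straight(0.85): x += 0.85·cos θ, y += 0.85·sin θ → (6.3380, -22.0376, 277.7000°)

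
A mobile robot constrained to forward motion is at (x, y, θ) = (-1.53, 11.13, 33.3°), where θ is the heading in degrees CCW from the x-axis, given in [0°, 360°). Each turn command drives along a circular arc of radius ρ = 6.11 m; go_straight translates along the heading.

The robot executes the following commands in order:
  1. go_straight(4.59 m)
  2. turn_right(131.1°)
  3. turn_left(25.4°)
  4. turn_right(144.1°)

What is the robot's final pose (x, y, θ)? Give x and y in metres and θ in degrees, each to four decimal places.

set_pose: (x, y, θ) = (-1.5300, 11.1300, 33.3000°), ρ = 6.11
go_straight(4.59): x += 4.59·cos θ, y += 4.59·sin θ → (2.3064, 13.6500, 33.3000°)
turn_right(131.1°): centre at ρ to the right, rotate −131.1° → (11.7144, 7.7140, -97.8000° ≡ 262.2000°)
turn_left(25.4°): centre at ρ to the left, rotate +25.4° → (11.9438, 5.0373, 287.6000°)
turn_right(144.1°): centre at ρ to the right, rotate −144.1° → (2.4855, -1.7217, 143.5000°)

(2.4855, -1.7217, 143.5000°)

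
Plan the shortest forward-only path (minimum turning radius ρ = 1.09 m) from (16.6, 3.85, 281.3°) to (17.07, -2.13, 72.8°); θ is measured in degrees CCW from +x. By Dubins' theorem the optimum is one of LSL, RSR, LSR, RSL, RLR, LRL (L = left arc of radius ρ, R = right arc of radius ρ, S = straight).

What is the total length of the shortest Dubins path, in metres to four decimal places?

9.0209 m

Let ψ = atan2(Δy, Δx) = atan2(-5.98, 0.47) = -85.5061° be the start→goal bearing.
Normalize: d = |goal − start| / ρ = 5.998441/1.09 = 5.503157, α = (θ_start − ψ) mod 360° = 6.8061° = 0.118788 rad, β = (θ_goal − ψ) mod 360° = 158.3061° = 2.762962 rad.
Common terms: sin α = 0.118509, cos α = 0.992953, sin β = 0.369649, cos β = -0.929172, cos(α−β) = -0.878817, d² = 30.284740. Work in radians in the unit-radius frame; every candidate has L = ρ·(t + p + q).
LSL: p² = 2 + d² − 2cos(α−β) + 2d(sin α − sin β) = 31.278254; p = √p² = 5.592696; φ = atan2(cos β − cos α, d + sin α − sin β) = -0.350838 rad; t = (φ − α) mod 2π = 5.813559 rad, q = (β − φ) mod 2π = 3.113800 rad → L = 1.09·(5.813559 + 5.592696 + 3.113800) = 1.09·14.520056 = 15.826861 m
RSR: p² = 2 + d² − 2cos(α−β) + 2d(sin β − sin α) = 36.806496; p = √p² = 6.066836; φ = atan2(cos α − cos β, d − sin α + sin β) = 0.322380 rad; t = (α − φ) mod 2π = 6.079593 rad, q = (φ − β) mod 2π = 3.842603 rad → L = 1.09·(6.079593 + 6.066836 + 3.842603) = 1.09·15.989033 = 17.428045 m
LSR: p² = d² − 2 + 2cos(α−β) + 2d(sin α + sin β) = 31.899921; p = √p² = 5.648001; φ = atan2(−cos α − cos β, d + sin α + sin β) − atan2(−2, p) = 0.329684 rad; t = (φ − α) mod 2π = 0.210896 rad, q = (φ − β) mod 2π = 3.849908 rad → L = 1.09·(0.210896 + 5.648001 + 3.849908) = 1.09·9.708805 = 10.582598 m
RSL: p² = d² − 2 + 2cos(α−β) − 2d(sin α + sin β) = 21.154291; p = √p² = 4.599379; φ = atan2(cos α + cos β, d − sin α − sin β) − atan2(2, p) = -0.397459 rad; t = (α − φ) mod 2π = 0.516247 rad, q = (β − φ) mod 2π = 3.160421 rad → L = 1.09·(0.516247 + 4.599379 + 3.160421) = 1.09·8.276048 = 9.020892 m
RLR: c = (6 − d² + 2cos(α−β) + 2d(sin α − sin β))/8 = -3.600812, |c| > 1 → infeasible
LRL: c = (6 − d² + 2cos(α−β) − 2d(sin α − sin β))/8 = -2.909782, |c| > 1 → infeasible
Shortest: RSL with L = 9.020892 m ≈ 9.0209 m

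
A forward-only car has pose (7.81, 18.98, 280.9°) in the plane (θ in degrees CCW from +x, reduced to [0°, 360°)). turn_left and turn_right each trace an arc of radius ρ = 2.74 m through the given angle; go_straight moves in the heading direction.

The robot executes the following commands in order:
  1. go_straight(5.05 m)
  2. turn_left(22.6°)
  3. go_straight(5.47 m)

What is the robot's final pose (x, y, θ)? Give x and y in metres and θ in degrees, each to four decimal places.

(12.1897, 8.4656, 303.5000°)

set_pose: (x, y, θ) = (7.8100, 18.9800, 280.9000°), ρ = 2.74
go_straight(5.05): x += 5.05·cos θ, y += 5.05·sin θ → (8.7649, 14.0211, 280.9000°)
turn_left(22.6°): centre at ρ to the left, rotate +22.6° → (9.1707, 13.0269, 303.5000°)
go_straight(5.47): x += 5.47·cos θ, y += 5.47·sin θ → (12.1897, 8.4656, 303.5000°)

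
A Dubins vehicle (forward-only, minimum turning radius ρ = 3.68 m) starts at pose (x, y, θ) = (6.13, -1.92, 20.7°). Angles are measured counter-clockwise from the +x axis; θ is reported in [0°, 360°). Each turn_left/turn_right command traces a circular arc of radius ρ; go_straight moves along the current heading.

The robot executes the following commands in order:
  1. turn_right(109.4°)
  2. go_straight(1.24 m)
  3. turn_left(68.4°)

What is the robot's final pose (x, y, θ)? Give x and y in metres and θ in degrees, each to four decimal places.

(13.5403, -9.8866, 339.7000°)

set_pose: (x, y, θ) = (6.1300, -1.9200, 20.7000°), ρ = 3.68
turn_right(109.4°): centre at ρ to the right, rotate −109.4° → (11.1098, -5.2789, -88.7000° ≡ 271.3000°)
go_straight(1.24): x += 1.24·cos θ, y += 1.24·sin θ → (11.1380, -6.5186, 271.3000°)
turn_left(68.4°): centre at ρ to the left, rotate +68.4° → (13.5403, -9.8866, 339.7000°)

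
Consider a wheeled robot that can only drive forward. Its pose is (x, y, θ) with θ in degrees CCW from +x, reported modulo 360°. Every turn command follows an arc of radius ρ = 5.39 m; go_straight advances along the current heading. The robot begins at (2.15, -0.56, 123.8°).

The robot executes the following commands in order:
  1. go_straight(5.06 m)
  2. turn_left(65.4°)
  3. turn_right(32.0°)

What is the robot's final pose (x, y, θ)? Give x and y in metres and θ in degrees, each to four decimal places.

(-8.9561, 6.3188, 157.2000°)

set_pose: (x, y, θ) = (2.1500, -0.5600, 123.8000°), ρ = 5.39
go_straight(5.06): x += 5.06·cos θ, y += 5.06·sin θ → (-0.6649, 3.6448, 123.8000°)
turn_left(65.4°): centre at ρ to the left, rotate +65.4° → (-6.0056, 5.9670, 189.2000°)
turn_right(32.0°): centre at ρ to the right, rotate −32.0° → (-8.9561, 6.3188, 157.2000°)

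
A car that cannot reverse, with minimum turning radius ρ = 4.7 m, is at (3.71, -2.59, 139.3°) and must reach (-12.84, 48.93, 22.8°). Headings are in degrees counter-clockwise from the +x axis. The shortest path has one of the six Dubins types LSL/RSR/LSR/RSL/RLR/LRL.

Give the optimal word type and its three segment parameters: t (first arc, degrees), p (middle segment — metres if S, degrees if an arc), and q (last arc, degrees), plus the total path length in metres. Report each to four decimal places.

RSR: t = 27.1102°, p = 47.1133 m, q = 89.3898°, L = 56.6699 m

Let ψ = atan2(Δy, Δx) = atan2(51.52, -16.55) = 107.8088° be the start→goal bearing.
Normalize: d = |goal − start| / ρ = 54.112964/4.7 = 11.513397, α = (θ_start − ψ) mod 360° = 31.4912° = 0.549625 rad, β = (θ_goal − ψ) mod 360° = 274.9912° = 4.799502 rad.
Common terms: sin α = 0.522367, cos α = 0.852720, sin β = -0.996208, cos β = 0.087003, cos(α−β) = -0.446198, d² = 132.558302. Work in radians in the unit-radius frame; every candidate has L = ρ·(t + p + q).
LSL: p² = 2 + d² − 2cos(α−β) + 2d(sin α − sin β) = 170.418624; p = √p² = 13.054448; φ = atan2(cos β − cos α, d + sin α − sin β) = -0.058689 rad; t = (φ − α) mod 2π = 5.674871 rad, q = (β − φ) mod 2π = 4.858191 rad → L = 4.7·(5.674871 + 13.054448 + 4.858191) = 4.7·23.587510 = 110.861299 m
RSR: p² = 2 + d² − 2cos(α−β) + 2d(sin β − sin α) = 100.482773; p = √p² = 10.024110; φ = atan2(cos α − cos β, d − sin α + sin β) = 0.076462 rad; t = (α − φ) mod 2π = 0.473163 rad, q = (φ − β) mod 2π = 1.560146 rad → L = 4.7·(0.473163 + 10.024110 + 1.560146) = 4.7·12.057418 = 56.669865 m
LSR: p² = d² − 2 + 2cos(α−β) + 2d(sin α + sin β) = 118.754877; p = √p² = 10.897471; φ = atan2(−cos α − cos β, d + sin α + sin β) − atan2(−2, p) = 0.096590 rad; t = (φ − α) mod 2π = 5.830151 rad, q = (φ − β) mod 2π = 1.580274 rad → L = 4.7·(5.830151 + 10.897471 + 1.580274) = 4.7·18.307896 = 86.047110 m
RSL: p² = d² − 2 + 2cos(α−β) − 2d(sin α + sin β) = 140.576937; p = √p² = 11.856515; φ = atan2(cos α + cos β, d − sin α − sin β) − atan2(2, p) = -0.088877 rad; t = (α − φ) mod 2π = 0.638502 rad, q = (β − φ) mod 2π = 4.888379 rad → L = 4.7·(0.638502 + 11.856515 + 4.888379) = 4.7·17.383395 = 81.701956 m
RLR: c = (6 − d² + 2cos(α−β) + 2d(sin α − sin β))/8 = -11.560347, |c| > 1 → infeasible
LRL: c = (6 − d² + 2cos(α−β) − 2d(sin α − sin β))/8 = -20.302328, |c| > 1 → infeasible
Shortest: RSR with L = 56.669865 m ≈ 56.6699 m
Convert RSR to answer units (arcs ×180/π): t = 0.473163·180/π = 27.1102°, p = ρ·p = 4.7·10.024110 = 47.1133 m, q = 1.560146·180/π = 89.3898°, L = 56.6699 m.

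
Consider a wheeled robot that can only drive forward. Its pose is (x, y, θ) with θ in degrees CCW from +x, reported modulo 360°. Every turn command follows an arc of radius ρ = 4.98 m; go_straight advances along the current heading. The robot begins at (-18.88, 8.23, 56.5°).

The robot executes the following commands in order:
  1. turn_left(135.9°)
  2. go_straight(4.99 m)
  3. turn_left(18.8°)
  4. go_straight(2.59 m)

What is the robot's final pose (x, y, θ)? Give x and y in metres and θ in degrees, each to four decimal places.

(-32.7015, 12.8251, 211.2000°)

set_pose: (x, y, θ) = (-18.8800, 8.2300, 56.5000°), ρ = 4.98
turn_left(135.9°): centre at ρ to the left, rotate +135.9° → (-24.1021, 15.8425, 192.4000°)
go_straight(4.99): x += 4.99·cos θ, y += 4.99·sin θ → (-28.9757, 14.7709, 192.4000°)
turn_left(18.8°): centre at ρ to the left, rotate +18.8° → (-30.4861, 14.1668, 211.2000°)
go_straight(2.59): x += 2.59·cos θ, y += 2.59·sin θ → (-32.7015, 12.8251, 211.2000°)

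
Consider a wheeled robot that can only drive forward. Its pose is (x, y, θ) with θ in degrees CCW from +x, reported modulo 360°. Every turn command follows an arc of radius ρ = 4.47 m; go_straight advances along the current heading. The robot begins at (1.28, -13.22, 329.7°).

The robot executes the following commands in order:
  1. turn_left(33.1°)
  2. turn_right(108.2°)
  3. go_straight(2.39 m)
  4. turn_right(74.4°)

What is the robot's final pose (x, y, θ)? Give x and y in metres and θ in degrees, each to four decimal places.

(3.3529, -25.0641, 180.2000°)

set_pose: (x, y, θ) = (1.2800, -13.2200, 329.7000°), ρ = 4.47
turn_left(33.1°): centre at ρ to the left, rotate +33.1° → (3.7536, -13.8253, 362.8000° ≡ 2.8000°)
turn_right(108.2°): centre at ρ to the right, rotate −108.2° → (8.2815, -19.4770, -105.4000° ≡ 254.6000°)
go_straight(2.39): x += 2.39·cos θ, y += 2.39·sin θ → (7.6468, -21.7812, 254.6000°)
turn_right(74.4°): centre at ρ to the right, rotate −74.4° → (3.3529, -25.0641, 180.2000°)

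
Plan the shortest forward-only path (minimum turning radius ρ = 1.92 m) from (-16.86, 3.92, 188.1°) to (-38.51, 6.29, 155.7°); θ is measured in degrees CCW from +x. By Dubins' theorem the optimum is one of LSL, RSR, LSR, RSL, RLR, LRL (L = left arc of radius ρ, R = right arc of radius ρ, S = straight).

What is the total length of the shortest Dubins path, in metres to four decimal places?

Let ψ = atan2(Δy, Δx) = atan2(2.37, -21.65) = 173.7528° be the start→goal bearing.
Normalize: d = |goal − start| / ρ = 21.779334/1.92 = 11.343403, α = (θ_start − ψ) mod 360° = 14.3472° = 0.250406 rad, β = (θ_goal − ψ) mod 360° = 341.9472° = 5.968105 rad.
Common terms: sin α = 0.247798, cos α = 0.968812, sin β = -0.309893, cos β = 0.950771, cos(α−β) = 0.844328, d² = 128.672797. Work in radians in the unit-radius frame; every candidate has L = ρ·(t + p + q).
LSL: p² = 2 + d² − 2cos(α−β) + 2d(sin α − sin β) = 141.636358; p = √p² = 11.901107; φ = atan2(cos β − cos α, d + sin α − sin β) = -0.001516 rad; t = (φ − α) mod 2π = 6.031263 rad, q = (β − φ) mod 2π = 5.969621 rad → L = 1.92·(6.031263 + 11.901107 + 5.969621) = 1.92·23.901991 = 45.891823 m
RSR: p² = 2 + d² − 2cos(α−β) + 2d(sin β − sin α) = 116.331925; p = √p² = 10.785728; φ = atan2(cos α − cos β, d − sin α + sin β) = 0.001673 rad; t = (α − φ) mod 2π = 0.248734 rad, q = (φ − β) mod 2π = 0.316753 rad → L = 1.92·(0.248734 + 10.785728 + 0.316753) = 1.92·11.351215 = 21.794332 m
LSR: p² = d² − 2 + 2cos(α−β) + 2d(sin α + sin β) = 126.952711; p = √p² = 11.267329; φ = atan2(−cos α − cos β, d + sin α + sin β) − atan2(−2, p) = 0.007133 rad; t = (φ − α) mod 2π = 6.039912 rad, q = (φ − β) mod 2π = 0.322213 rad → L = 1.92·(6.039912 + 11.267329 + 0.322213) = 1.92·17.629454 = 33.848552 m
RSL: p² = d² − 2 + 2cos(α−β) − 2d(sin α + sin β) = 129.770195; p = √p² = 11.391672; φ = atan2(cos α + cos β, d − sin α − sin β) − atan2(2, p) = -0.007055 rad; t = (α − φ) mod 2π = 0.257461 rad, q = (β − φ) mod 2π = 5.975160 rad → L = 1.92·(0.257461 + 11.391672 + 5.975160) = 1.92·17.624293 = 33.838643 m
RLR: c = (6 − d² + 2cos(α−β) + 2d(sin α − sin β))/8 = -13.541491, |c| > 1 → infeasible
LRL: c = (6 − d² + 2cos(α−β) − 2d(sin α − sin β))/8 = -16.704545, |c| > 1 → infeasible
Shortest: RSR with L = 21.794332 m ≈ 21.7943 m

21.7943 m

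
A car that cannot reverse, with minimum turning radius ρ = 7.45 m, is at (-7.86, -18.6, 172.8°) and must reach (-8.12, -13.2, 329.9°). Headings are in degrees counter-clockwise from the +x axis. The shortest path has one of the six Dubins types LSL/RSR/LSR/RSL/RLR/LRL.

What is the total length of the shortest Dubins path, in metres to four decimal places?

45.6664 m

Let ψ = atan2(Δy, Δx) = atan2(5.40, -0.26) = 92.7566° be the start→goal bearing.
Normalize: d = |goal − start| / ρ = 5.406256/7.45 = 0.725672, α = (θ_start − ψ) mod 360° = 80.0434° = 1.397022 rad, β = (θ_goal − ψ) mod 360° = 237.1434° = 4.138934 rad.
Common terms: sin α = 0.984939, cos α = 0.172901, sin β = -0.840031, cos β = -0.542538, cos(α−β) = -0.921185, d² = 0.526600. Work in radians in the unit-radius frame; every candidate has L = ρ·(t + p + q).
LSL: p² = 2 + d² − 2cos(α−β) + 2d(sin α − sin β) = 7.017630; p = √p² = 2.649081; φ = atan2(cos β − cos α, d + sin α − sin β) = -0.273466 rad; t = (φ − α) mod 2π = 4.612697 rad, q = (β − φ) mod 2π = 4.412400 rad → L = 7.45·(4.612697 + 2.649081 + 4.412400) = 7.45·11.674179 = 86.972630 m
RSR: p² = 2 + d² − 2cos(α−β) + 2d(sin β − sin α) = 1.720311; p = √p² = 1.311606; φ = atan2(cos α − cos β, d − sin α + sin β) = 2.564645 rad; t = (α − φ) mod 2π = 5.115562 rad, q = (φ − β) mod 2π = 4.708897 rad → L = 7.45·(5.115562 + 1.311606 + 4.708897) = 7.45·11.136065 = 82.963681 m
LSR: p² = d² − 2 + 2cos(α−β) + 2d(sin α + sin β) = -3.105460 < 0 → infeasible
RSL: p² = d² − 2 + 2cos(α−β) − 2d(sin α + sin β) = -3.526082 < 0 → infeasible
RLR: c = (6 − d² + 2cos(α−β) + 2d(sin α − sin β))/8 = 0.784961; p = 2π − arccos c = 5.615022 rad; φ = atan2(cos α − cos β, d − sin α + sin β) = 2.564645 rad; t = (α − φ + p/2) mod 2π = 1.639887 rad, q = (α − β − t + p) mod 2π = 1.233223 rad → L = 7.45·(1.639887 + 5.615022 + 1.233223) = 7.45·8.488133 = 63.236588 m
LRL: c = (6 − d² + 2cos(α−β) − 2d(sin α − sin β))/8 = 0.122796; p = 2π − arccos c = 4.835496 rad; φ = atan2(cos β − cos α, d + sin α − sin β) = -0.273466 rad; t = (φ − α + p/2) mod 2π = 0.747260 rad, q = (β − α − t + p) mod 2π = 0.546963 rad → L = 7.45·(0.747260 + 4.835496 + 0.546963) = 7.45·6.129719 = 45.666405 m
Shortest: LRL with L = 45.666405 m ≈ 45.6664 m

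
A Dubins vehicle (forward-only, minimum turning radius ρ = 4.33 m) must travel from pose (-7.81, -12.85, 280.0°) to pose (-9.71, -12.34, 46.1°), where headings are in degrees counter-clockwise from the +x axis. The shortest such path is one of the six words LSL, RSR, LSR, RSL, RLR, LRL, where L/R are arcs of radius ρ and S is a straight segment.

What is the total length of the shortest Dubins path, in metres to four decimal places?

26.4572 m

Let ψ = atan2(Δy, Δx) = atan2(0.51, -1.90) = 164.9748° be the start→goal bearing.
Normalize: d = |goal − start| / ρ = 1.967257/4.33 = 0.454332, α = (θ_start − ψ) mod 360° = 115.0252° = 2.007569 rad, β = (θ_goal − ψ) mod 360° = 241.1252° = 4.208429 rad.
Common terms: sin α = 0.906122, cos α = -0.423017, sin β = -0.875677, cos β = -0.482897, cos(α−β) = -0.589196, d² = 0.206417. Work in radians in the unit-radius frame; every candidate has L = ρ·(t + p + q).
LSL: p² = 2 + d² − 2cos(α−β) + 2d(sin α − sin β) = 5.003866; p = √p² = 2.236932; φ = atan2(cos β − cos α, d + sin α − sin β) = -0.026772 rad; t = (φ − α) mod 2π = 4.248845 rad, q = (β − φ) mod 2π = 4.235201 rad → L = 4.33·(4.248845 + 2.236932 + 4.235201) = 4.33·10.720978 = 46.421834 m
RSR: p² = 2 + d² − 2cos(α−β) + 2d(sin β − sin α) = 1.765754; p = √p² = 1.328817; φ = atan2(cos α − cos β, d − sin α + sin β) = 3.096515 rad; t = (α − φ) mod 2π = 5.194239 rad, q = (φ − β) mod 2π = 5.171271 rad → L = 4.33·(5.194239 + 1.328817 + 5.171271) = 4.33·11.694327 = 50.636437 m
LSR: p² = d² − 2 + 2cos(α−β) + 2d(sin α + sin β) = -2.944311 < 0 → infeasible
RSL: p² = d² − 2 + 2cos(α−β) − 2d(sin α + sin β) = -2.999639 < 0 → infeasible
RLR: c = (6 − d² + 2cos(α−β) + 2d(sin α − sin β))/8 = 0.779281; p = 2π − arccos c = 5.605906 rad; φ = atan2(cos α − cos β, d − sin α + sin β) = 3.096515 rad; t = (α − φ + p/2) mod 2π = 1.714007 rad, q = (α − β − t + p) mod 2π = 1.691039 rad → L = 4.33·(1.714007 + 5.605906 + 1.691039) = 4.33·9.010952 = 39.017423 m
LRL: c = (6 − d² + 2cos(α−β) − 2d(sin α − sin β))/8 = 0.374517; p = 2π − arccos c = 5.096264 rad; φ = atan2(cos β − cos α, d + sin α − sin β) = -0.026772 rad; t = (φ − α + p/2) mod 2π = 0.513792 rad, q = (β − α − t + p) mod 2π = 0.500148 rad → L = 4.33·(0.513792 + 5.096264 + 0.500148) = 4.33·6.110204 = 26.457183 m
Shortest: LRL with L = 26.457183 m ≈ 26.4572 m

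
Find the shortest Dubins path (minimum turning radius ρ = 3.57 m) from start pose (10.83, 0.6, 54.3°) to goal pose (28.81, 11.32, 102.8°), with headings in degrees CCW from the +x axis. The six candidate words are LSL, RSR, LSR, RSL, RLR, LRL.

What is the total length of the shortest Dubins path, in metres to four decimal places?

22.3059 m

Let ψ = atan2(Δy, Δx) = atan2(10.72, 17.98) = 30.8042° be the start→goal bearing.
Normalize: d = |goal − start| / ρ = 20.933199/3.57 = 5.863641, α = (θ_start − ψ) mod 360° = 23.4958° = 0.410080 rad, β = (θ_goal − ψ) mod 360° = 71.9958° = 1.256564 rad.
Common terms: sin α = 0.398683, cos α = 0.917089, sin β = 0.951034, cos β = 0.309086, cos(α−β) = 0.662620, d² = 34.382286. Work in radians in the unit-radius frame; every candidate has L = ρ·(t + p + q).
LSL: p² = 2 + d² − 2cos(α−β) + 2d(sin α − sin β) = 28.579463; p = √p² = 5.345976; φ = atan2(cos β − cos α, d + sin α − sin β) = -0.113978 rad; t = (φ − α) mod 2π = 5.759128 rad, q = (β − φ) mod 2π = 1.370542 rad → L = 3.57·(5.759128 + 5.345976 + 1.370542) = 3.57·12.475646 = 44.538058 m
RSR: p² = 2 + d² − 2cos(α−β) + 2d(sin β − sin α) = 41.534629; p = √p² = 6.444737; φ = atan2(cos α − cos β, d − sin α + sin β) = 0.094482 rad; t = (α − φ) mod 2π = 0.315598 rad, q = (φ − β) mod 2π = 5.121102 rad → L = 3.57·(0.315598 + 6.444737 + 5.121102) = 3.57·11.881437 = 42.416731 m
LSR: p² = d² − 2 + 2cos(α−β) + 2d(sin α + sin β) = 49.536034; p = √p² = 7.038184; φ = atan2(−cos α − cos β, d + sin α + sin β) − atan2(−2, p) = 0.108489 rad; t = (φ − α) mod 2π = 5.981594 rad, q = (φ − β) mod 2π = 5.135110 rad → L = 3.57·(5.981594 + 7.038184 + 5.135110) = 3.57·18.154888 = 64.812949 m
RSL: p² = d² − 2 + 2cos(α−β) − 2d(sin α + sin β) = 17.879019; p = √p² = 4.228359; φ = atan2(cos α + cos β, d − sin α − sin β) − atan2(2, p) = -0.176570 rad; t = (α − φ) mod 2π = 0.586650 rad, q = (β − φ) mod 2π = 1.433135 rad → L = 3.57·(0.586650 + 4.228359 + 1.433135) = 3.57·6.248144 = 22.305873 m
RLR: c = (6 − d² + 2cos(α−β) + 2d(sin α − sin β))/8 = -4.191829, |c| > 1 → infeasible
LRL: c = (6 − d² + 2cos(α−β) − 2d(sin α − sin β))/8 = -2.572433, |c| > 1 → infeasible
Shortest: RSL with L = 22.305873 m ≈ 22.3059 m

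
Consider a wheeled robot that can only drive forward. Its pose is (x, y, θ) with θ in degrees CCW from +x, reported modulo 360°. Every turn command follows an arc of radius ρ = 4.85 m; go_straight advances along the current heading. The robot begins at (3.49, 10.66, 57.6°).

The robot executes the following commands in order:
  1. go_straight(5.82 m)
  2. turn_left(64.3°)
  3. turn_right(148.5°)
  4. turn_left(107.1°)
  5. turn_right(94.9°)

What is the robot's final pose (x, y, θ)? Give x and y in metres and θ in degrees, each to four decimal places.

set_pose: (x, y, θ) = (3.4900, 10.6600, 57.6000°), ρ = 4.85
go_straight(5.82): x += 5.82·cos θ, y += 5.82·sin θ → (6.6085, 15.5740, 57.6000°)
turn_left(64.3°): centre at ρ to the left, rotate +64.3° → (6.6310, 20.7357, 121.9000°)
turn_right(148.5°): centre at ρ to the right, rotate −148.5° → (12.9202, 27.6352, -26.6000° ≡ 333.4000°)
turn_left(107.1°): centre at ρ to the left, rotate +107.1° → (19.8753, 31.1714, 440.5000° ≡ 80.5000°)
turn_right(94.9°): centre at ρ to the right, rotate −94.9° → (25.8649, 35.0686, -14.4000° ≡ 345.6000°)

(25.8649, 35.0686, 345.6000°)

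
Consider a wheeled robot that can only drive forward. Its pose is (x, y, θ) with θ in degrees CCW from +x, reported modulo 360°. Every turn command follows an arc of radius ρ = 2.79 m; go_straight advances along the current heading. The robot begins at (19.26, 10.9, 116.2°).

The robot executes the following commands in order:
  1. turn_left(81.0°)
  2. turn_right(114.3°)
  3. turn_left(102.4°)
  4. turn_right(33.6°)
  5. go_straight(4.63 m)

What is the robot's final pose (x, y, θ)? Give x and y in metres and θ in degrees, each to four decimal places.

(3.6546, 20.9830, 151.7000°)

set_pose: (x, y, θ) = (19.2600, 10.9000, 116.2000°), ρ = 2.79
turn_left(81.0°): centre at ρ to the left, rotate +81.0° → (15.9316, 12.3334, 197.2000°)
turn_right(114.3°): centre at ρ to the right, rotate −114.3° → (12.3380, 15.3435, 82.9000°)
turn_left(102.4°): centre at ρ to the left, rotate +102.4° → (9.3117, 18.4664, 185.3000°)
turn_right(33.6°): centre at ρ to the right, rotate −33.6° → (7.7313, 18.7880, 151.7000°)
go_straight(4.63): x += 4.63·cos θ, y += 4.63·sin θ → (3.6546, 20.9830, 151.7000°)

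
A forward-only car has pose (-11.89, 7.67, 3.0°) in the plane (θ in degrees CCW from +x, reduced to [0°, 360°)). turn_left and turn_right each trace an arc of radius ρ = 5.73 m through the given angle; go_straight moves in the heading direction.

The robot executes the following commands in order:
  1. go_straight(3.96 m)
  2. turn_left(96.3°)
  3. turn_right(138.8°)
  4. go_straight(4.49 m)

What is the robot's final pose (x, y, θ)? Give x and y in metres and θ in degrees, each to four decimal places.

set_pose: (x, y, θ) = (-11.8900, 7.6700, 3.0000°), ρ = 5.73
go_straight(3.96): x += 3.96·cos θ, y += 3.96·sin θ → (-7.9354, 7.8773, 3.0000°)
turn_left(96.3°): centre at ρ to the left, rotate +96.3° → (-2.5806, 14.5254, 99.3000°)
turn_right(138.8°): centre at ρ to the right, rotate −138.8° → (6.7188, 19.8728, -39.5000° ≡ 320.5000°)
go_straight(4.49): x += 4.49·cos θ, y += 4.49·sin θ → (10.1834, 17.0168, 320.5000°)

(10.1834, 17.0168, 320.5000°)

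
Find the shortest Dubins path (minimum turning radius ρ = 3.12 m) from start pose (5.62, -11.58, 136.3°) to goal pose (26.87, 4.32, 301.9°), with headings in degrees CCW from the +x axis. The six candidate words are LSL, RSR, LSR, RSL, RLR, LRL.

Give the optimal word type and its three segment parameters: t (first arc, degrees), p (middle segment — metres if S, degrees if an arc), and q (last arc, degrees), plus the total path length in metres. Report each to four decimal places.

RSR: t = 100.1926°, p = 20.3557 m, q = 94.2074°, L = 30.9416 m

Let ψ = atan2(Δy, Δx) = atan2(15.90, 21.25) = 36.8051° be the start→goal bearing.
Normalize: d = |goal − start| / ρ = 26.540017/3.12 = 8.506416, α = (θ_start − ψ) mod 360° = 99.4949° = 1.736513 rad, β = (θ_goal − ψ) mod 360° = 265.0949° = 4.626778 rad.
Common terms: sin α = 0.986300, cos α = -0.164959, sin β = -0.996338, cos β = -0.085506, cos(α−β) = -0.968583, d² = 72.359108. Work in radians in the unit-radius frame; every candidate has L = ρ·(t + p + q).
LSL: p² = 2 + d² − 2cos(α−β) + 2d(sin α − sin β) = 110.026561; p = √p² = 10.489355; φ = atan2(cos β − cos α, d + sin α − sin β) = 0.007575 rad; t = (φ − α) mod 2π = 4.554247 rad, q = (β − φ) mod 2π = 4.619204 rad → L = 3.12·(4.554247 + 10.489355 + 4.619204) = 3.12·19.662805 = 61.347952 m
RSR: p² = 2 + d² − 2cos(α−β) + 2d(sin β − sin α) = 42.565988; p = √p² = 6.524261; φ = atan2(cos α − cos β, d − sin α + sin β) = -0.012178 rad; t = (α − φ) mod 2π = 1.748691 rad, q = (φ − β) mod 2π = 1.644229 rad → L = 3.12·(1.748691 + 6.524261 + 1.644229) = 3.12·9.917182 = 30.941606 m
LSR: p² = d² − 2 + 2cos(α−β) + 2d(sin α + sin β) = 68.251179; p = √p² = 8.261427; φ = atan2(−cos α − cos β, d + sin α + sin β) − atan2(−2, p) = 0.266990 rad; t = (φ − α) mod 2π = 4.813662 rad, q = (φ − β) mod 2π = 1.923397 rad → L = 3.12·(4.813662 + 8.261427 + 1.923397) = 3.12·14.998486 = 46.795276 m
RSL: p² = d² − 2 + 2cos(α−β) − 2d(sin α + sin β) = 68.592704; p = √p² = 8.282071; φ = atan2(cos α + cos β, d − sin α − sin β) − atan2(2, p) = -0.266350 rad; t = (α − φ) mod 2π = 2.002863 rad, q = (β − φ) mod 2π = 4.893128 rad → L = 3.12·(2.002863 + 8.282071 + 4.893128) = 3.12·15.178063 = 47.355556 m
RLR: c = (6 − d² + 2cos(α−β) + 2d(sin α − sin β))/8 = -4.320748, |c| > 1 → infeasible
LRL: c = (6 − d² + 2cos(α−β) − 2d(sin α − sin β))/8 = -12.753320, |c| > 1 → infeasible
Shortest: RSR with L = 30.941606 m ≈ 30.9416 m
Convert RSR to answer units (arcs ×180/π): t = 1.748691·180/π = 100.1926°, p = ρ·p = 3.12·6.524261 = 20.3557 m, q = 1.644229·180/π = 94.2074°, L = 30.9416 m.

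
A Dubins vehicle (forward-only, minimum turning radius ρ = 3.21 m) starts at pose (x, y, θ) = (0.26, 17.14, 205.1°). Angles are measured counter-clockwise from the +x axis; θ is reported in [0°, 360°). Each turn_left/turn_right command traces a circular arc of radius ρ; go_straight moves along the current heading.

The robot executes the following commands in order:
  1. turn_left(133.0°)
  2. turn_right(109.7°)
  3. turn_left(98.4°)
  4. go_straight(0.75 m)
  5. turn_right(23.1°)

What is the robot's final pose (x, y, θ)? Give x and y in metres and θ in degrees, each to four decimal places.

(3.8108, 0.0124, 303.7000°)

set_pose: (x, y, θ) = (0.2600, 17.1400, 205.1000°), ρ = 3.21
turn_left(133.0°): centre at ρ to the left, rotate +133.0° → (0.4244, 11.2548, 338.1000°)
turn_right(109.7°): centre at ρ to the right, rotate −109.7° → (1.6275, 6.1452, 228.4000°)
turn_left(98.4°): centre at ρ to the left, rotate +98.4° → (2.2703, 1.3280, 326.8000°)
go_straight(0.75): x += 0.75·cos θ, y += 0.75·sin θ → (2.8979, 0.9173, 326.8000°)
turn_right(23.1°): centre at ρ to the right, rotate −23.1° → (3.8108, 0.0124, 303.7000°)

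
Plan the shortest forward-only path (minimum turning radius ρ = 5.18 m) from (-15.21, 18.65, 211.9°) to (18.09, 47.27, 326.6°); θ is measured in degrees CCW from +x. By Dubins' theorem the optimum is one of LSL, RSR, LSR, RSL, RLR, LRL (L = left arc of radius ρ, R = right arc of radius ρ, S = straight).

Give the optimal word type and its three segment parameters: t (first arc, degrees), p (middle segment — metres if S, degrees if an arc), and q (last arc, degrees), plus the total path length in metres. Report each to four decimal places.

RSR: t = 180.9536°, p = 38.6939 m, q = 64.3464°, L = 60.8710 m

Let ψ = atan2(Δy, Δx) = atan2(28.62, 33.30) = 40.6777° be the start→goal bearing.
Normalize: d = |goal − start| / ρ = 43.908933/5.18 = 8.476628, α = (θ_start − ψ) mod 360° = 171.2223° = 2.988392 rad, β = (θ_goal − ψ) mod 360° = 285.9223° = 4.990285 rad.
Common terms: sin α = 0.152602, cos α = -0.988288, sin β = -0.961635, cos β = 0.274333, cos(α−β) = -0.417867, d² = 71.853222. Work in radians in the unit-radius frame; every candidate has L = ρ·(t + p + q).
LSL: p² = 2 + d² − 2cos(α−β) + 2d(sin α − sin β) = 93.578890; p = √p² = 9.673618; φ = atan2(cos β − cos α, d + sin α − sin β) = 0.130896 rad; t = (φ − α) mod 2π = 3.425688 rad, q = (β − φ) mod 2π = 4.859390 rad → L = 5.18·(3.425688 + 9.673618 + 4.859390) = 5.18·17.958696 = 93.026046 m
RSR: p² = 2 + d² − 2cos(α−β) + 2d(sin β − sin α) = 55.799023; p = √p² = 7.469874; φ = atan2(cos α − cos β, d − sin α + sin β) = -0.169844 rad; t = (α − φ) mod 2π = 3.158236 rad, q = (φ − β) mod 2π = 1.123056 rad → L = 5.18·(3.158236 + 7.469874 + 1.123056) = 5.18·11.751167 = 60.871045 m
LSR: p² = d² − 2 + 2cos(α−β) + 2d(sin α + sin β) = 55.301742; p = √p² = 7.436514; φ = atan2(−cos α − cos β, d + sin α + sin β) − atan2(−2, p) = 0.355572 rad; t = (φ − α) mod 2π = 3.650365 rad, q = (φ − β) mod 2π = 1.648472 rad → L = 5.18·(3.650365 + 7.436514 + 1.648472) = 5.18·12.735351 = 65.969120 m
RSL: p² = d² − 2 + 2cos(α−β) − 2d(sin α + sin β) = 82.733234; p = √p² = 9.095781; φ = atan2(cos α + cos β, d − sin α − sin β) − atan2(2, p) = -0.293175 rad; t = (α − φ) mod 2π = 3.281567 rad, q = (β − φ) mod 2π = 5.283460 rad → L = 5.18·(3.281567 + 9.095781 + 5.283460) = 5.18·17.660808 = 91.482987 m
RLR: c = (6 − d² + 2cos(α−β) + 2d(sin α − sin β))/8 = -5.974878, |c| > 1 → infeasible
LRL: c = (6 − d² + 2cos(α−β) − 2d(sin α − sin β))/8 = -10.697361, |c| > 1 → infeasible
Shortest: RSR with L = 60.871045 m ≈ 60.8710 m
Convert RSR to answer units (arcs ×180/π): t = 3.158236·180/π = 180.9536°, p = ρ·p = 5.18·7.469874 = 38.6939 m, q = 1.123056·180/π = 64.3464°, L = 60.8710 m.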